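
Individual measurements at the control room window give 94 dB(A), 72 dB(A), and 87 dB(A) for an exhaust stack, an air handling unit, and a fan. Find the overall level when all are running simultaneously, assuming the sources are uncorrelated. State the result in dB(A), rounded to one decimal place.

For uncorrelated sources the intensities add, so convert each level to linear form, sum, and take 10·log₁₀ of the total.
Σ 10^(L/10) = 10^(94/10) + 10^(72/10) + 10^(87/10) = 3.029e+09.
L_total = 10·log₁₀(3.029e+09) = 94.81 dB(A).

94.8 dB(A)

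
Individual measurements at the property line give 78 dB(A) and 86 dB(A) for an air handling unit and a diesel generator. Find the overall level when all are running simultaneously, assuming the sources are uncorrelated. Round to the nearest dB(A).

87 dB(A)

For uncorrelated sources the intensities add, so convert each level to linear form, sum, and take 10·log₁₀ of the total.
Σ 10^(L/10) = 10^(78/10) + 10^(86/10) = 4.612e+08.
L_total = 10·log₁₀(4.612e+08) = 86.64 dB(A).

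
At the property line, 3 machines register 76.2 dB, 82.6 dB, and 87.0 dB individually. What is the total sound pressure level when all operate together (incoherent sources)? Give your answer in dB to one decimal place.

88.6 dB

For uncorrelated sources the intensities add, so convert each level to linear form, sum, and take 10·log₁₀ of the total.
Σ 10^(L/10) = 10^(76.2/10) + 10^(82.6/10) + 10^(87.0/10) = 7.248e+08.
L_total = 10·log₁₀(7.248e+08) = 88.60 dB.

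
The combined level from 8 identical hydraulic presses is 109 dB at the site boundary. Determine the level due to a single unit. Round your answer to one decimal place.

100.0 dB

Dividing the total intensity by 8 lowers the level by 10·log₁₀ 8 = 9.031 dB: L₁ = 109 − 9.031.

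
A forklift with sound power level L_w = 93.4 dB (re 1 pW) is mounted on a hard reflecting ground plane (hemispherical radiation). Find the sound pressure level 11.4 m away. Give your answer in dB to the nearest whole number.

64 dB

Free-field hemispherical radiation: L_p = L_w − 10·log₁₀(2π·r²), r = 11.4 m.
2π·r² = 816.6 m², 10·log₁₀ of that is 29.120 dB.
L_p = 93.4 − 29.120 = 64.28 dB.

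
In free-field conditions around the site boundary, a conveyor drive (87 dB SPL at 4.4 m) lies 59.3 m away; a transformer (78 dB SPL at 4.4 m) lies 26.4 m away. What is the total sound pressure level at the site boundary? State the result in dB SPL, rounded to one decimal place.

66.5 dB SPL

Propagate each source to the receiver with L = L_ref − 20·log₁₀(r/r_ref), then add intensities.
conveyor drive: 87 − 20·log₁₀(59.3/4.4) = 87 − 22.59 = 64.41 dB SPL.
transformer: 78 − 20·log₁₀(26.4/4.4) = 78 − 15.56 = 62.44 dB SPL.
Σ 10^(L/10) = 4.512e+06 → L_total = 10·log₁₀(4.512e+06) = 66.54 dB SPL.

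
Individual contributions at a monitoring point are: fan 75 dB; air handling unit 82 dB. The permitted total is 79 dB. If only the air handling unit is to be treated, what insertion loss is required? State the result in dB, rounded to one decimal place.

5.2 dB

Fixed contribution from the other source: Σ 10^(L/10) = 10^(75/10) = 3.162e+07 (75.00 dB).
To meet 79 dB overall, the treated air handling unit may contribute at most 10^(79/10) − 3.162e+07 = 4.781e+07, i.e. 76.80 dB.
So the air handling unit must be reduced from 82 to 76.80 dB: IL = 5.20 dB.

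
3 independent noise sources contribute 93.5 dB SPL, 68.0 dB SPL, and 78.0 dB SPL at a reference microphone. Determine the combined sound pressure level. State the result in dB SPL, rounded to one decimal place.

For uncorrelated sources the intensities add, so convert each level to linear form, sum, and take 10·log₁₀ of the total.
Σ 10^(L/10) = 10^(93.5/10) + 10^(68.0/10) + 10^(78.0/10) = 2.308e+09.
L_total = 10·log₁₀(2.308e+09) = 93.63 dB SPL.

93.6 dB SPL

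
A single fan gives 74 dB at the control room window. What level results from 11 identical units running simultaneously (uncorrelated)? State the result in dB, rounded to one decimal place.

With 11 equal, uncorrelated contributions the intensity is 11× that of one unit, giving a rise of 10·log₁₀ 11.
L_total = 74 + 10·log₁₀(11) = 74 + 10.414 = 84.41 dB.

84.4 dB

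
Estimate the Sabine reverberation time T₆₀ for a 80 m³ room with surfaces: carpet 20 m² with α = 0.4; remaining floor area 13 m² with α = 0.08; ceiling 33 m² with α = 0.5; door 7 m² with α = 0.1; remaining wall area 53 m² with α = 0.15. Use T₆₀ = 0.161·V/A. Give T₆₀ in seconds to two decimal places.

A = Σ Sᵢαᵢ = 20·0.4 + 13·0.08 + 33·0.5 + 7·0.1 + 53·0.15 = 34.19 m².
T₆₀ = 0.161 × 80 / 34.19 = 0.377 s.

0.38 s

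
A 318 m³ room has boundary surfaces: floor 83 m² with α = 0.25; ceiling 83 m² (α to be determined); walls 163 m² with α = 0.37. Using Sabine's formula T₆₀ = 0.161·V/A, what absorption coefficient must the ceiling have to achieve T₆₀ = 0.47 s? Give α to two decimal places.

A = 0.161·V/T₆₀ = 0.161·318/0.47 = 108.93 m² sabins.
Absorption from the other surfaces = 83·0.25 + 163·0.37 = 81.06 m², so the ceiling must supply 27.87 m² over 83 m².
α = 27.87/83 = 0.336.

0.34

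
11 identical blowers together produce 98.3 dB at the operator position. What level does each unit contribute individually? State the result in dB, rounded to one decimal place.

87.9 dB

Dividing the total intensity by 11 lowers the level by 10·log₁₀ 11 = 10.414 dB: L₁ = 98.3 − 10.414.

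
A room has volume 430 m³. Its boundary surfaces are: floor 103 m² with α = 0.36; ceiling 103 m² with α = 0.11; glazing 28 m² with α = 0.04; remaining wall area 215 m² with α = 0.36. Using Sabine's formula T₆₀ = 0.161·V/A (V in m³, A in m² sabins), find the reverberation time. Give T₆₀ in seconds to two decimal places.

0.55 s

A = Σ Sᵢαᵢ = 103·0.36 + 103·0.11 + 28·0.04 + 215·0.36 = 126.93 m².
T₆₀ = 0.161 × 430 / 126.93 = 0.545 s.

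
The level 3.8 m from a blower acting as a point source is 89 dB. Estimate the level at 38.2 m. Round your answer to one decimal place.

69.0 dB

For a point source, L₂ = L₁ − 20·log₁₀(r₂/r₁).
L₂ = 89 − 20·log₁₀(38.2/3.8) = 89 − 20.046 = 68.95 dB.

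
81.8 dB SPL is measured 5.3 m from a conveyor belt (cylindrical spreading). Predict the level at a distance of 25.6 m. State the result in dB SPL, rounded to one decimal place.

Line-source attenuation: ΔL = 10·log₁₀(r₂/r₁) = 10·log₁₀(25.6/5.3) = 6.840 dB.
L₂ = 81.8 − 10·log₁₀(25.6/5.3) = 81.8 − 6.840 = 74.96 dB SPL.

75.0 dB SPL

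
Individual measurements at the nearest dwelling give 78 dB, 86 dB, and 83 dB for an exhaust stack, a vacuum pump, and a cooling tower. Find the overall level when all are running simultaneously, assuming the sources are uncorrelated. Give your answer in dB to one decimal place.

88.2 dB

For uncorrelated sources the intensities add, so convert each level to linear form, sum, and take 10·log₁₀ of the total.
Σ 10^(L/10) = 10^(78/10) + 10^(86/10) + 10^(83/10) = 6.607e+08.
L_total = 10·log₁₀(6.607e+08) = 88.20 dB.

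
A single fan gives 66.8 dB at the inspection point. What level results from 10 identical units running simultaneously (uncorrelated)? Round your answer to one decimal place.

L_total = L₁ + 10·log₁₀ N for N identical incoherent sources.
L_total = 66.8 + 10·log₁₀(10) = 66.8 + 10.000 = 76.80 dB.

76.8 dB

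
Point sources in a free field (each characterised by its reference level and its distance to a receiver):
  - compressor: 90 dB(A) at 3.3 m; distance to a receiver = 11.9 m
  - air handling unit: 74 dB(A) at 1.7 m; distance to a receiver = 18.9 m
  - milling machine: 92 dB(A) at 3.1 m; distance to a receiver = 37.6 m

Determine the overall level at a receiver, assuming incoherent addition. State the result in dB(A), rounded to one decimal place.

First find each source's level at the receiver (point-source: −20·log₁₀(r/r_ref)), then combine on an intensity basis.
compressor: 90 − 20·log₁₀(11.9/3.3) = 90 − 11.14 = 78.86 dB(A).
air handling unit: 74 − 20·log₁₀(18.9/1.7) = 74 − 20.92 = 53.08 dB(A).
milling machine: 92 − 20·log₁₀(37.6/3.1) = 92 − 21.68 = 70.32 dB(A).
Σ 10^(L/10) = 8.788e+07 → L_total = 10·log₁₀(8.788e+07) = 79.44 dB(A).

79.4 dB(A)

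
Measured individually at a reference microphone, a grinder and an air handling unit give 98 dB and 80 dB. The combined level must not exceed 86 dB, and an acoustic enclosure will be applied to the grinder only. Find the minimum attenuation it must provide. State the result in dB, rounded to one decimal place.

The untreated sources together contribute 10^(80/10) = 1.000e+08, i.e. 80.00 dB.
The limit corresponds to 10^(86/10) = 3.981e+08; subtracting the fixed part leaves 2.981e+08 for the grinder, i.e. 84.74 dB.
Required insertion loss = 98 − 84.74 = 13.26 dB.

13.3 dB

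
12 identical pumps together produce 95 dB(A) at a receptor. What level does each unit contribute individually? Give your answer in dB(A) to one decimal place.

84.2 dB(A)

12 equal contributions raise the level by 10·log₁₀ 12 = 10.792 dB, so each unit alone gives 95 − 10.792.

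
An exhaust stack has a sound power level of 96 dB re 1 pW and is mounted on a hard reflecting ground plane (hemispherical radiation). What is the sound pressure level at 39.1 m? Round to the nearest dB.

The power spreads over a hemisphere of area 2π·r², so L_p = L_w − 10·log₁₀(2π·r²).
2π·r² = 9606 m², 10·log₁₀ of that is 39.825 dB.
L_p = 96 − 39.825 = 56.17 dB.

56 dB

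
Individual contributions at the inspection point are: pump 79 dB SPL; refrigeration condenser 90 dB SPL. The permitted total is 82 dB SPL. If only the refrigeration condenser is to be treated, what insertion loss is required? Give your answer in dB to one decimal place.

The untreated sources together contribute 10^(79/10) = 7.943e+07, i.e. 79.00 dB SPL.
The limit corresponds to 10^(82/10) = 1.585e+08; subtracting the fixed part leaves 7.906e+07 for the refrigeration condenser, i.e. 78.98 dB SPL.
Required insertion loss = 90 − 78.98 = 11.02 dB.

11.0 dB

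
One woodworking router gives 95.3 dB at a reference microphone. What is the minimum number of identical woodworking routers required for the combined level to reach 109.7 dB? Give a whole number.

28

N identical sources give L₁ + 10·log₁₀ N, so require 10·log₁₀ N ≥ 109.7 − 95.3 = 14.4 dB.
N ≥ 10^(14.4/10) = 27.542, so N = 28.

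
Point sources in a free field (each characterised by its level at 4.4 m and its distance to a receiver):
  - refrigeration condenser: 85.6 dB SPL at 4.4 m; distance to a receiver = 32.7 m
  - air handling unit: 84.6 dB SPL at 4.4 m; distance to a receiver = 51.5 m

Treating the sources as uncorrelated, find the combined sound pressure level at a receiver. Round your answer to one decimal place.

69.4 dB SPL

Propagate each source to the receiver with L = L_ref − 20·log₁₀(r/r_ref), then add intensities.
refrigeration condenser: 85.6 − 20·log₁₀(32.7/4.4) = 85.6 − 17.42 = 68.18 dB SPL.
air handling unit: 84.6 − 20·log₁₀(51.5/4.4) = 84.6 − 21.37 = 63.23 dB SPL.
Σ 10^(L/10) = 8.679e+06 → L_total = 10·log₁₀(8.679e+06) = 69.38 dB SPL.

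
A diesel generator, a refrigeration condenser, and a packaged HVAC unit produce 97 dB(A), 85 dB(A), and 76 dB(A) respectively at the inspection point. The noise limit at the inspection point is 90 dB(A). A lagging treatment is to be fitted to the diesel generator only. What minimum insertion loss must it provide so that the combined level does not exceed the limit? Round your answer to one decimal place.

Everything except the diesel generator sums to 10^(85/10) + 10^(76/10) = 3.560e+08 in linear terms, 85.51 dB(A).
The limit corresponds to 10^(90/10) = 1.000e+09; subtracting the fixed part leaves 6.440e+08 for the diesel generator, i.e. 88.09 dB(A).
So the diesel generator must be reduced from 97 to 88.09 dB(A): IL = 8.91 dB.

8.9 dB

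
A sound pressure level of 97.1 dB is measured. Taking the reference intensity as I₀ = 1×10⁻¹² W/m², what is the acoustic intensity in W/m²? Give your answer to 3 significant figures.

0.00513 W/m²

L = 10·log₁₀(I/I₀) ⇒ I = I₀·10^(L/10) = 10⁻¹² × 10^9.71.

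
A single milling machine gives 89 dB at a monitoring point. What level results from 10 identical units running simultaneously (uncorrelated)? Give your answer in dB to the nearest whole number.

With 10 equal, uncorrelated contributions the intensity is 10× that of one unit, giving a rise of 10·log₁₀ 10.
L_total = 89 + 10·log₁₀(10) = 89 + 10.000 = 99.00 dB.

99 dB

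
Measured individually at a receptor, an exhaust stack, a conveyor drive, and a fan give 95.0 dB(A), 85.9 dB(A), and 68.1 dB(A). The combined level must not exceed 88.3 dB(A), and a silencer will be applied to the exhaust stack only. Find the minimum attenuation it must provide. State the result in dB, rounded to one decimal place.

10.5 dB

Everything except the exhaust stack sums to 10^(85.9/10) + 10^(68.1/10) = 3.955e+08 in linear terms, 85.97 dB(A).
To meet 88.3 dB(A) overall, the treated exhaust stack may contribute at most 10^(88.3/10) − 3.955e+08 = 2.806e+08, i.e. 84.48 dB(A).
So the exhaust stack must be reduced from 95.0 to 84.48 dB(A): IL = 10.52 dB.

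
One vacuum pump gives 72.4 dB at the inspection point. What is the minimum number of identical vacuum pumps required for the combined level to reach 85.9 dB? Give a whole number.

23

The shortfall is 85.9 − 72.4 = 13.5 dB, and N units add 10·log₁₀ N, so need 10·log₁₀ N ≥ 13.5.
N ≥ 10^(13.5/10) = 22.387, so N = 23.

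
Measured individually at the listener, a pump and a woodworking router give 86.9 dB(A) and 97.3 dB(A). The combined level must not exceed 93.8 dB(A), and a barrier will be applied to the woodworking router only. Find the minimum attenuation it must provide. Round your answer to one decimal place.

Fixed contribution from the other source: Σ 10^(L/10) = 10^(86.9/10) = 4.898e+08 (86.90 dB(A)).
The limit corresponds to 10^(93.8/10) = 2.399e+09; subtracting the fixed part leaves 1.909e+09 for the woodworking router, i.e. 92.81 dB(A).
Required insertion loss = 97.3 − 92.81 = 4.49 dB.

4.5 dB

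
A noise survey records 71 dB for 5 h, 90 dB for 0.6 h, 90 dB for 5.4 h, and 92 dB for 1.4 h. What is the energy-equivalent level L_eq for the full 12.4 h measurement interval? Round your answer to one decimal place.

88.2 dB

The energy average is taken in the linear domain: L_eq = 10·log₁₀[(Σ tᵢ·10^(Lᵢ/10))/T], T = 12.4 h.
Σ tᵢ·10^(Lᵢ/10) = 5·10^(71/10) + 0.6·10^(90/10) + 5.4·10^(90/10) + 1.4·10^(92/10) = 8.282e+09.
L_eq = 10·log₁₀(8.282e+09/12.4) = 88.25 dB.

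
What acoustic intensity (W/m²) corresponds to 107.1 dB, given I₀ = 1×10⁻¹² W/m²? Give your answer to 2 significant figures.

0.051 W/m²

L = 10·log₁₀(I/I₀) ⇒ I = I₀·10^(L/10) = 10⁻¹² × 10^10.71.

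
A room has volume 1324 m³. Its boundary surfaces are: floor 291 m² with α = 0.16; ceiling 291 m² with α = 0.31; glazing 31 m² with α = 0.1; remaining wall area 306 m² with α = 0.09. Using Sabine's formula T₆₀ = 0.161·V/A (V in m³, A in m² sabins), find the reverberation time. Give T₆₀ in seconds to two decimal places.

1.27 s

Summing Sᵢαᵢ: 291·0.16 + 291·0.31 + 31·0.1 + 306·0.09 = 167.41 m².
T₆₀ = 0.161·V/A = 0.161·1324/167.41 = 1.273 s.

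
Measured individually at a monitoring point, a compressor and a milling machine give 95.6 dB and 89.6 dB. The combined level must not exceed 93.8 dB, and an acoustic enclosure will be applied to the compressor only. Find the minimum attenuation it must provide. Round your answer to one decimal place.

3.9 dB

Everything except the compressor sums to 10^(89.6/10) = 9.120e+08 in linear terms, 89.60 dB.
The limit corresponds to 10^(93.8/10) = 2.399e+09; subtracting the fixed part leaves 1.487e+09 for the compressor, i.e. 91.72 dB.
Required insertion loss = 95.6 − 91.72 = 3.88 dB.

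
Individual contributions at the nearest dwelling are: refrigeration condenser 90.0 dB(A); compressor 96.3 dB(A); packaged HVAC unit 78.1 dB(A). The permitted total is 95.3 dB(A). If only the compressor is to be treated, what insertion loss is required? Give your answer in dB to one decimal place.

The untreated sources together contribute 10^(90.0/10) + 10^(78.1/10) = 1.065e+09, i.e. 90.27 dB(A).
The limit corresponds to 10^(95.3/10) = 3.388e+09; subtracting the fixed part leaves 2.324e+09 for the compressor, i.e. 93.66 dB(A).
Required insertion loss = 96.3 − 93.66 = 2.64 dB.

2.6 dB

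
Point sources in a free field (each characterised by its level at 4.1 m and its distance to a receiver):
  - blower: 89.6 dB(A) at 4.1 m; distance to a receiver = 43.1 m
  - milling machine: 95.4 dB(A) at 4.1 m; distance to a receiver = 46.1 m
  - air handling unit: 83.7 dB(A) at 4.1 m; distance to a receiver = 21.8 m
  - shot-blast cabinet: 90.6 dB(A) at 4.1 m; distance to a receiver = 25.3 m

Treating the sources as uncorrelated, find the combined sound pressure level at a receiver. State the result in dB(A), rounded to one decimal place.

Propagate each source to the receiver with L = L_ref − 20·log₁₀(r/r_ref), then add intensities.
blower: 89.6 − 20·log₁₀(43.1/4.1) = 89.6 − 20.43 = 69.17 dB(A).
milling machine: 95.4 − 20·log₁₀(46.1/4.1) = 95.4 − 21.02 = 74.38 dB(A).
air handling unit: 83.7 − 20·log₁₀(21.8/4.1) = 83.7 − 14.51 = 69.19 dB(A).
shot-blast cabinet: 90.6 − 20·log₁₀(25.3/4.1) = 90.6 − 15.81 = 74.79 dB(A).
Σ 10^(L/10) = 7.412e+07 → L_total = 10·log₁₀(7.412e+07) = 78.70 dB(A).

78.7 dB(A)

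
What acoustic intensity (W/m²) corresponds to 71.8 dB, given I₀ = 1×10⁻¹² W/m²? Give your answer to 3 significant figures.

1.51e-05 W/m²

L = 10·log₁₀(I/I₀) ⇒ I = I₀·10^(L/10) = 10⁻¹² × 10^7.18.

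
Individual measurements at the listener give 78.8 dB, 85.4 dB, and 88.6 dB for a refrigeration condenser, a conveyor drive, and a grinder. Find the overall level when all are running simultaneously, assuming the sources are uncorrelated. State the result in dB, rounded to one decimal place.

90.6 dB

For uncorrelated sources the intensities add, so convert each level to linear form, sum, and take 10·log₁₀ of the total.
Σ 10^(L/10) = 10^(78.8/10) + 10^(85.4/10) + 10^(88.6/10) = 1.147e+09.
L_total = 10·log₁₀(1.147e+09) = 90.60 dB.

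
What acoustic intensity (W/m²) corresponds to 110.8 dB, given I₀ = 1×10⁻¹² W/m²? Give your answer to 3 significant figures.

0.120 W/m²

I = I₀·10^(L/10) = 10⁻¹² × 10^(110.8/10) = 10^(-0.920).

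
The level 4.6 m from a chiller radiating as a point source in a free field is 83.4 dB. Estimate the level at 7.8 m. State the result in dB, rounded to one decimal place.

Spherical spreading from a point source gives a 20·log₁₀(r₂/r₁) drop.
L₂ = 83.4 − 20·log₁₀(7.8/4.6) = 83.4 − 4.587 = 78.81 dB.

78.8 dB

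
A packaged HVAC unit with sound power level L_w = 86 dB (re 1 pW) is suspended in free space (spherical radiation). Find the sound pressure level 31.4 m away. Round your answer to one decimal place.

Free-field spherical radiation: L_p = L_w − 10·log₁₀(4π·r²), r = 31.4 m.
4π·r² = 1.239e+04 m², 10·log₁₀ of that is 40.931 dB.
L_p = 86 − 40.931 = 45.07 dB.

45.1 dB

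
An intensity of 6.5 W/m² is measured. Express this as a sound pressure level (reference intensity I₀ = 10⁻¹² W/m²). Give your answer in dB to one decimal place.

I/I₀ = 6.5/10⁻¹² = 6.5×10^12, and L = 10·log₁₀(I/I₀).
L = 10·(0.8129 + 12) = 128.13 dB.

128.1 dB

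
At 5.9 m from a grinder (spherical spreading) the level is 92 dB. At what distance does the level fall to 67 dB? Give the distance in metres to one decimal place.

Point-source spreading drops the level by 20·log₁₀(r₂/r₁); inverting, r₂/r₁ = 10^(ΔL/20).
r₂ = 5.9·10^((92−67)/20) = 5.9·10^(25.0/20) = 104.92 m.

104.9 m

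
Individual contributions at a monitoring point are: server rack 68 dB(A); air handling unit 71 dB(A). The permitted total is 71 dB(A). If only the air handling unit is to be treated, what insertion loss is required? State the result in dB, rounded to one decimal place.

3.0 dB

Everything except the air handling unit sums to 10^(68/10) = 6.310e+06 in linear terms, 68.00 dB(A).
To meet 71 dB(A) overall, the treated air handling unit may contribute at most 10^(71/10) − 6.310e+06 = 6.280e+06, i.e. 67.98 dB(A).
Required insertion loss = 71 − 67.98 = 3.02 dB.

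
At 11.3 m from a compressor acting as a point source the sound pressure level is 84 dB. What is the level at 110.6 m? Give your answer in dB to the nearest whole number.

64 dB

Point-source attenuation: ΔL = 20·log₁₀(r₂/r₁) = 20·log₁₀(110.6/11.3) = 19.814 dB.
L₂ = 84 − 20·log₁₀(110.6/11.3) = 84 − 19.814 = 64.19 dB.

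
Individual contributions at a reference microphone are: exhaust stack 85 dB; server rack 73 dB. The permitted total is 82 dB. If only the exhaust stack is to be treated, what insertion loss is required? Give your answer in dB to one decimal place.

3.6 dB

Fixed contribution from the other source: Σ 10^(L/10) = 10^(73/10) = 1.995e+07 (73.00 dB).
To meet 82 dB overall, the treated exhaust stack may contribute at most 10^(82/10) − 1.995e+07 = 1.385e+08, i.e. 81.42 dB.
So the exhaust stack must be reduced from 85 to 81.42 dB: IL = 3.58 dB.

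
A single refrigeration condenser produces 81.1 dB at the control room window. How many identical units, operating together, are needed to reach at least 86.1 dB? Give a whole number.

4

Need L₁ + 10·log₁₀ N ≥ 86.1, i.e. log₁₀ N ≥ 0.50.
N ≥ 10^(5.0/10) = 3.162, so N = 4.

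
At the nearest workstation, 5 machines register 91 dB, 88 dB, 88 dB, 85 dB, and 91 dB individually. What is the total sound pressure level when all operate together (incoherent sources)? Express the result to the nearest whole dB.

Incoherent sources combine by intensity addition: L_total = 10·log₁₀(Σ 10^(L_i/10)).
Σ 10^(L/10) = 10^(91/10) + 10^(88/10) + 10^(88/10) + 10^(85/10) + 10^(91/10) = 4.096e+09.
L_total = 10·log₁₀(4.096e+09) = 96.12 dB.

96 dB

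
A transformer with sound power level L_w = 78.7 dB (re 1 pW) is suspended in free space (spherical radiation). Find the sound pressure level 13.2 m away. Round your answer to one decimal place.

45.3 dB

L_p = L_w − 10·log₁₀(4π·r²) with r = 13.2 m.
4π·r² = 2190 m², 10·log₁₀ of that is 33.404 dB.
L_p = 78.7 − 33.404 = 45.30 dB.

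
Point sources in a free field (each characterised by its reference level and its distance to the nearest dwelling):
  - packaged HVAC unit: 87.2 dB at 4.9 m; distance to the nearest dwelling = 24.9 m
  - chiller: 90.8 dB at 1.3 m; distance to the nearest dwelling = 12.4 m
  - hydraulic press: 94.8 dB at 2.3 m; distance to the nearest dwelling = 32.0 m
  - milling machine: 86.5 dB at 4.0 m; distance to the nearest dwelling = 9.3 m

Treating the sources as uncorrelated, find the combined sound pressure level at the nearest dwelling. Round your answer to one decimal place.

Propagate each source to the receiver with L = L_ref − 20·log₁₀(r/r_ref), then add intensities.
packaged HVAC unit: 87.2 − 20·log₁₀(24.9/4.9) = 87.2 − 14.12 = 73.08 dB.
chiller: 90.8 − 20·log₁₀(12.4/1.3) = 90.8 − 19.59 = 71.21 dB.
hydraulic press: 94.8 − 20·log₁₀(32.0/2.3) = 94.8 − 22.87 = 71.93 dB.
milling machine: 86.5 − 20·log₁₀(9.3/4.0) = 86.5 − 7.33 = 79.17 dB.
Σ 10^(L/10) = 1.318e+08 → L_total = 10·log₁₀(1.318e+08) = 81.20 dB.

81.2 dB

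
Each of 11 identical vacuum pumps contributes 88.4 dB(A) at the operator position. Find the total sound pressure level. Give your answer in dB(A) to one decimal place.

N identical incoherent sources raise the level by 10·log₁₀ N.
L_total = 88.4 + 10·log₁₀(11) = 88.4 + 10.414 = 98.81 dB(A).

98.8 dB(A)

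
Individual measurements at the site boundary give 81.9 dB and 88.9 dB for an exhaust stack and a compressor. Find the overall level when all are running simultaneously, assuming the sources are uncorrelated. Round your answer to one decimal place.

89.7 dB

For uncorrelated sources the intensities add, so convert each level to linear form, sum, and take 10·log₁₀ of the total.
Σ 10^(L/10) = 10^(81.9/10) + 10^(88.9/10) = 9.311e+08.
L_total = 10·log₁₀(9.311e+08) = 89.69 dB.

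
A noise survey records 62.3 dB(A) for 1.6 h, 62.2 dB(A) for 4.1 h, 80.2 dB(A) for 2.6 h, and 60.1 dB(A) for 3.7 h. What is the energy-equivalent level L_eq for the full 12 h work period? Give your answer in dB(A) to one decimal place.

73.8 dB(A)

The energy average is taken in the linear domain: L_eq = 10·log₁₀[(Σ tᵢ·10^(Lᵢ/10))/T], T = 12 h.
Σ tᵢ·10^(Lᵢ/10) = 1.6·10^(62.3/10) + 4.1·10^(62.2/10) + 2.6·10^(80.2/10) + 3.7·10^(60.1/10) = 2.856e+08.
L_eq = 10·log₁₀(2.856e+08/12) = 73.77 dB(A).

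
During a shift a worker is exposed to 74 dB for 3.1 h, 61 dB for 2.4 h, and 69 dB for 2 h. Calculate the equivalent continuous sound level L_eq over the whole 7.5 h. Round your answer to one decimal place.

L_eq = 10·log₁₀[(1/T)·Σ tᵢ·10^(Lᵢ/10)] with T = 7.5 h.
Σ tᵢ·10^(Lᵢ/10) = 3.1·10^(74/10) + 2.4·10^(61/10) + 2·10^(69/10) = 9.678e+07.
L_eq = 10·log₁₀(9.678e+07/7.5) = 71.11 dB.

71.1 dB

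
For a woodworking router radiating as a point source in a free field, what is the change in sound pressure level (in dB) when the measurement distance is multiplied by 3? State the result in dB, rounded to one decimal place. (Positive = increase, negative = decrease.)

-9.5 dB

With spherical spreading the level changes by −20·log₁₀(r₂/r₁).
ΔL = −20·log₁₀(3) = -9.54 dB.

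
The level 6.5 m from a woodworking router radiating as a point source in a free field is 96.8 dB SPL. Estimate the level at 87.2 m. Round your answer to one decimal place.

74.2 dB SPL

Spherical spreading from a point source gives a 20·log₁₀(r₂/r₁) drop.
L₂ = 96.8 − 20·log₁₀(87.2/6.5) = 96.8 − 22.552 = 74.25 dB SPL.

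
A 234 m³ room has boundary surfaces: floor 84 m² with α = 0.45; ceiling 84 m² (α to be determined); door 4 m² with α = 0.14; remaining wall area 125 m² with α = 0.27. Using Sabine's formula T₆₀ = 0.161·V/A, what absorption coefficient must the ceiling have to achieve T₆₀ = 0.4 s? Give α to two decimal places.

0.26

From T₆₀ = 0.161·V/A, the target T₆₀ = 0.4 s needs A = 0.161·234/0.4 = 94.18 m².
Absorption from the other surfaces = 84·0.45 + 4·0.14 + 125·0.27 = 72.11 m², so the ceiling must supply 22.07 m² over 84 m².
α = 22.07/84 = 0.263.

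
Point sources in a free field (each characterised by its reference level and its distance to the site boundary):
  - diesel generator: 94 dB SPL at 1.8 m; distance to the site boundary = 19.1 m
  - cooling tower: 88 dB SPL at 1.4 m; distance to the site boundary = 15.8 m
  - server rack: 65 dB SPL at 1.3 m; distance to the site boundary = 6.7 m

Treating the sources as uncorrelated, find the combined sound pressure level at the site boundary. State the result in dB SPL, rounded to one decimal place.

First find each source's level at the receiver (point-source: −20·log₁₀(r/r_ref)), then combine on an intensity basis.
diesel generator: 94 − 20·log₁₀(19.1/1.8) = 94 − 20.52 = 73.48 dB SPL.
cooling tower: 88 − 20·log₁₀(15.8/1.4) = 88 − 21.05 = 66.95 dB SPL.
server rack: 65 − 20·log₁₀(6.7/1.3) = 65 − 14.24 = 50.76 dB SPL.
Σ 10^(L/10) = 2.738e+07 → L_total = 10·log₁₀(2.738e+07) = 74.37 dB SPL.

74.4 dB SPL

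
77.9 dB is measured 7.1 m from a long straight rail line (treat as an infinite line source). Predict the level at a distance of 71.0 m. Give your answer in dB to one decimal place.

Line-source attenuation: ΔL = 10·log₁₀(r₂/r₁) = 10·log₁₀(71.0/7.1) = 10.000 dB.
L₂ = 77.9 − 10·log₁₀(71.0/7.1) = 77.9 − 10.000 = 67.90 dB.

67.9 dB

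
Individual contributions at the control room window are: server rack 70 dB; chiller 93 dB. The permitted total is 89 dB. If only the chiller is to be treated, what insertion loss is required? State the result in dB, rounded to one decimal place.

The untreated sources together contribute 10^(70/10) = 1.000e+07, i.e. 70.00 dB.
To meet 89 dB overall, the treated chiller may contribute at most 10^(89/10) − 1.000e+07 = 7.843e+08, i.e. 88.94 dB.
So the chiller must be reduced from 93 to 88.94 dB: IL = 4.06 dB.

4.1 dB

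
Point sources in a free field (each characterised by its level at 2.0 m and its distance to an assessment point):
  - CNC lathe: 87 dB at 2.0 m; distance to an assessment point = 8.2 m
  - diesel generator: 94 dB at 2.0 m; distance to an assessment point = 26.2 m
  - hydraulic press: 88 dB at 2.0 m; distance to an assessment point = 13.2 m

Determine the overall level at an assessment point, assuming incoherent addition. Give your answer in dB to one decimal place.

Apply inverse-square spreading to bring every level to the receiver, then sum 10^(L/10).
CNC lathe: 87 − 20·log₁₀(8.2/2.0) = 87 − 12.26 = 74.74 dB.
diesel generator: 94 − 20·log₁₀(26.2/2.0) = 94 − 22.35 = 71.65 dB.
hydraulic press: 88 − 20·log₁₀(13.2/2.0) = 88 − 16.39 = 71.61 dB.
Σ 10^(L/10) = 5.894e+07 → L_total = 10·log₁₀(5.894e+07) = 77.70 dB.

77.7 dB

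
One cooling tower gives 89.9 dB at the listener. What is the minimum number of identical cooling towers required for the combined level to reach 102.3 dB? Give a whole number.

18

The shortfall is 102.3 − 89.9 = 12.4 dB, and N units add 10·log₁₀ N, so need 10·log₁₀ N ≥ 12.4.
N ≥ 10^(12.4/10) = 17.378, so N = 18.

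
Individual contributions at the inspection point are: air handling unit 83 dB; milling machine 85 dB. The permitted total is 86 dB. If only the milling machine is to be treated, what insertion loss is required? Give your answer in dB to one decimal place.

2.0 dB

Everything except the milling machine sums to 10^(83/10) = 1.995e+08 in linear terms, 83.00 dB.
To meet 86 dB overall, the treated milling machine may contribute at most 10^(86/10) − 1.995e+08 = 1.986e+08, i.e. 82.98 dB.
So the milling machine must be reduced from 85 to 82.98 dB: IL = 2.02 dB.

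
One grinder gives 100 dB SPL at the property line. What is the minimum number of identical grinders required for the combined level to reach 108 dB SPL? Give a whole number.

7

Need L₁ + 10·log₁₀ N ≥ 108, i.e. log₁₀ N ≥ 0.80.
N ≥ 10^(8.0/10) = 6.310, so N = 7.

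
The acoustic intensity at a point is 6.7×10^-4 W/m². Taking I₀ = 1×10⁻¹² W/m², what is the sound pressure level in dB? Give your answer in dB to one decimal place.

Dividing by I₀ shifts the exponent by 12: I/I₀ = 6.7×10^8.
L = 10·(0.8261 + 8) = 88.26 dB.

88.3 dB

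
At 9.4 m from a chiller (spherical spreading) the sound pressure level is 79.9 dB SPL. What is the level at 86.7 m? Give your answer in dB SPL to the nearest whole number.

61 dB SPL

Spherical spreading from a point source gives a 20·log₁₀(r₂/r₁) drop.
L₂ = 79.9 − 20·log₁₀(86.7/9.4) = 79.9 − 19.298 = 60.60 dB SPL.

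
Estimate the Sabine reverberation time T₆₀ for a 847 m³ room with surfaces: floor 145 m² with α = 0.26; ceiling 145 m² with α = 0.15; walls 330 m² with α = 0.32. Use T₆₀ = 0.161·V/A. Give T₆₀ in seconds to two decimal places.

0.83 s

Total absorption A = 145·0.26 + 145·0.15 + 330·0.32 = 165.05 m² sabins.
T₆₀ = 0.161·V/A = 0.161·847/165.05 = 0.826 s.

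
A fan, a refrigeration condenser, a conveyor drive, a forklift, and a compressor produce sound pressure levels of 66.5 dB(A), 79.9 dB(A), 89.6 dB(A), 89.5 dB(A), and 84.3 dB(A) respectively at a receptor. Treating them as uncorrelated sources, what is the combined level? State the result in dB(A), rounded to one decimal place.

For uncorrelated sources the intensities add, so convert each level to linear form, sum, and take 10·log₁₀ of the total.
Σ 10^(L/10) = 10^(66.5/10) + 10^(79.9/10) + 10^(89.6/10) + 10^(89.5/10) + 10^(84.3/10) = 2.175e+09.
L_total = 10·log₁₀(2.175e+09) = 93.37 dB(A).

93.4 dB(A)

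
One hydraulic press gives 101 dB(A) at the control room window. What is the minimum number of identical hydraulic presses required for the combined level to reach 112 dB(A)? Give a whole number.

N identical sources give L₁ + 10·log₁₀ N, so require 10·log₁₀ N ≥ 112 − 101 = 11.0 dB.
N ≥ 10^(11.0/10) = 12.589, so N = 13.

13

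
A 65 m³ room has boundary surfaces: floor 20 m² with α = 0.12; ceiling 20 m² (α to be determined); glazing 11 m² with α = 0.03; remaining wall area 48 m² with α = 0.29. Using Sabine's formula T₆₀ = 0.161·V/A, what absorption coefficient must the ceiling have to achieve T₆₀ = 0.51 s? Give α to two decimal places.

0.19

Required total absorption A = 0.161·65/0.51 = 20.52 m².
Absorption from the other surfaces = 20·0.12 + 11·0.03 + 48·0.29 = 16.65 m², so the ceiling must supply 3.87 m² over 20 m².
α = 3.87/20 = 0.193.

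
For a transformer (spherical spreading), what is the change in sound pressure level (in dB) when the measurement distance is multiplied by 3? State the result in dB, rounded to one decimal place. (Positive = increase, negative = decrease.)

-9.5 dB

A point source loses 6 dB per doubling of distance; generally ΔL = −20·log₁₀(r₂/r₁).
ΔL = −20·log₁₀(3) = -9.54 dB.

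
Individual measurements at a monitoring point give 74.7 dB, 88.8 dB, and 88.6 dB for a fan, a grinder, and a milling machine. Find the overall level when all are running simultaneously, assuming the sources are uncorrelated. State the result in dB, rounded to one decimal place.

91.8 dB

Incoherent sources combine by intensity addition: L_total = 10·log₁₀(Σ 10^(L_i/10)).
Σ 10^(L/10) = 10^(74.7/10) + 10^(88.8/10) + 10^(88.6/10) = 1.513e+09.
L_total = 10·log₁₀(1.513e+09) = 91.80 dB.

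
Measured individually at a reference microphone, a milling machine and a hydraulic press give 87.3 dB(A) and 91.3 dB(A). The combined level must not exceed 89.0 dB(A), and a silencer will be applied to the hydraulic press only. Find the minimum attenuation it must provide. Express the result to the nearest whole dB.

The untreated sources together contribute 10^(87.3/10) = 5.370e+08, i.e. 87.30 dB(A).
The limit corresponds to 10^(89.0/10) = 7.943e+08; subtracting the fixed part leaves 2.573e+08 for the hydraulic press, i.e. 84.10 dB(A).
So the hydraulic press must be reduced from 91.3 to 84.10 dB(A): IL = 7.20 dB.

7 dB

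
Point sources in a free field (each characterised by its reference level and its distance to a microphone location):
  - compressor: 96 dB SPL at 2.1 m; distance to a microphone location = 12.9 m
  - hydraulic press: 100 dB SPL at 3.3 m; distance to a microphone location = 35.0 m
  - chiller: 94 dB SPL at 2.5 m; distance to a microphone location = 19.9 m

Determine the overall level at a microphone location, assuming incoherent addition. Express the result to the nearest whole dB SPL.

Apply inverse-square spreading to bring every level to the receiver, then sum 10^(L/10).
compressor: 96 − 20·log₁₀(12.9/2.1) = 96 − 15.77 = 80.23 dB SPL.
hydraulic press: 100 − 20·log₁₀(35.0/3.3) = 100 − 20.51 = 79.49 dB SPL.
chiller: 94 − 20·log₁₀(19.9/2.5) = 94 − 18.02 = 75.98 dB SPL.
Σ 10^(L/10) = 2.340e+08 → L_total = 10·log₁₀(2.340e+08) = 83.69 dB SPL.

84 dB SPL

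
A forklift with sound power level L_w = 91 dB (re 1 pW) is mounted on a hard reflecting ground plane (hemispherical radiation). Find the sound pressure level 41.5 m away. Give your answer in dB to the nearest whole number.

51 dB

L_p = L_w − 10·log₁₀(2π·r²) with r = 41.5 m.
2π·r² = 1.082e+04 m², 10·log₁₀ of that is 40.343 dB.
L_p = 91 − 40.343 = 50.66 dB.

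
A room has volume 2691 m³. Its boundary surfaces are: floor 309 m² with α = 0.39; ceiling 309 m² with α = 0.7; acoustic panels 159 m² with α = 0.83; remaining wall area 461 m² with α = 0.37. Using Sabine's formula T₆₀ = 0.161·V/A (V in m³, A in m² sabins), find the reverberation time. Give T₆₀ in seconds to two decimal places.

A = Σ Sᵢαᵢ = 309·0.39 + 309·0.7 + 159·0.83 + 461·0.37 = 639.35 m².
T₆₀ = 0.161·V/A = 0.161·2691/639.35 = 0.678 s.

0.68 s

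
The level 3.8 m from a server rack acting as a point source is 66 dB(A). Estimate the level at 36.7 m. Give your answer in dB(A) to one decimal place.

46.3 dB(A)

For a point source, L₂ = L₁ − 20·log₁₀(r₂/r₁).
L₂ = 66 − 20·log₁₀(36.7/3.8) = 66 − 19.698 = 46.30 dB(A).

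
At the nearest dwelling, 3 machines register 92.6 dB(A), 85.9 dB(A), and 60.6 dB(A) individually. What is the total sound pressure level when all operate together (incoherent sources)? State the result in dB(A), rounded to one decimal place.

For uncorrelated sources the intensities add, so convert each level to linear form, sum, and take 10·log₁₀ of the total.
Σ 10^(L/10) = 10^(92.6/10) + 10^(85.9/10) + 10^(60.6/10) = 2.210e+09.
L_total = 10·log₁₀(2.210e+09) = 93.44 dB(A).

93.4 dB(A)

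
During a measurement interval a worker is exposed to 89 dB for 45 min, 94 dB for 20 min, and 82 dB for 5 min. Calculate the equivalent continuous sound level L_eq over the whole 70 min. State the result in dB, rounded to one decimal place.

90.9 dB

The energy average is taken in the linear domain: L_eq = 10·log₁₀[(Σ tᵢ·10^(Lᵢ/10))/T], T = 70 min.
Σ tᵢ·10^(Lᵢ/10) = 45·10^(89/10) + 20·10^(94/10) + 5·10^(82/10) = 8.677e+10.
L_eq = 10·log₁₀(8.677e+10/70) = 90.93 dB.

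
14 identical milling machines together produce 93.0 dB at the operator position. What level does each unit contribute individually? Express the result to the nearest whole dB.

82 dB

14 equal contributions raise the level by 10·log₁₀ 14 = 11.461 dB, so each unit alone gives 93.0 − 11.461.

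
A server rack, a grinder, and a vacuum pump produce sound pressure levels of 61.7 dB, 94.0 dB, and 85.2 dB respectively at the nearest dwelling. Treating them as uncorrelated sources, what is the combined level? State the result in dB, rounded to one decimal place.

For uncorrelated sources the intensities add, so convert each level to linear form, sum, and take 10·log₁₀ of the total.
Σ 10^(L/10) = 10^(61.7/10) + 10^(94.0/10) + 10^(85.2/10) = 2.844e+09.
L_total = 10·log₁₀(2.844e+09) = 94.54 dB.

94.5 dB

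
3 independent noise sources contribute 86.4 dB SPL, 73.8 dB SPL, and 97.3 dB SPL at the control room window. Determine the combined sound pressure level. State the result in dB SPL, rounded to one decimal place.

97.7 dB SPL

Incoherent sources combine by intensity addition: L_total = 10·log₁₀(Σ 10^(L_i/10)).
Σ 10^(L/10) = 10^(86.4/10) + 10^(73.8/10) + 10^(97.3/10) = 5.831e+09.
L_total = 10·log₁₀(5.831e+09) = 97.66 dB SPL.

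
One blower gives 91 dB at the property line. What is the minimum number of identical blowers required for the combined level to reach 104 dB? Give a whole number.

20

N identical sources give L₁ + 10·log₁₀ N, so require 10·log₁₀ N ≥ 104 − 91 = 13.0 dB.
N ≥ 10^(13.0/10) = 19.953, so N = 20.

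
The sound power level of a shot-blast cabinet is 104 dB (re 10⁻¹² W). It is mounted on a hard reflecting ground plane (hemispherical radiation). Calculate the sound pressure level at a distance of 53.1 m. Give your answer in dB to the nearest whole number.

62 dB

The power spreads over a hemisphere of area 2π·r², so L_p = L_w − 10·log₁₀(2π·r²).
2π·r² = 1.772e+04 m², 10·log₁₀ of that is 42.484 dB.
L_p = 104 − 42.484 = 61.52 dB.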